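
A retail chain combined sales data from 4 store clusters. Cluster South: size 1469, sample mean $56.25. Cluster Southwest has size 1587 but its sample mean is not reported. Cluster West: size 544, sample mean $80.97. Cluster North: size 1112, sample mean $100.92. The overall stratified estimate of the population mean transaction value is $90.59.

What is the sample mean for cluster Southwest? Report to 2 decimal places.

N = 1469 + 1587 + 544 + 1112 = 4712.
Overall total = μ·N = 90.59·4712 = 426860.08.
Subtract the known strata: 1469·56.25 + 544·80.97 + 1112·100.92 = 238901.97.
Remaining total for cluster Southwest: 426860.08 − 238901.97 = 187958.11.
Divide by its size: 187958.11 / 1587 = 118.4361... → 118.44.

118.44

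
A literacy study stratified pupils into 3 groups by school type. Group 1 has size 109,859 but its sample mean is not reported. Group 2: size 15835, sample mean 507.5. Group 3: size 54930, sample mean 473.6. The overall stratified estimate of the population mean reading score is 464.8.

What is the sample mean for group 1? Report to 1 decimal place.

454.2

N = 109859 + 15835 + 54930 = 180624.
Overall total = μ·N = 464.8·180624 = 83954035.2.
Subtract the known strata: 15835·507.5 + 54930·473.6 = 34051110.5.
Remaining total for group 1: 83954035.2 − 34051110.5 = 49902924.7.
Divide by its size: 49902924.7 / 109859 = 454.245... → 454.2.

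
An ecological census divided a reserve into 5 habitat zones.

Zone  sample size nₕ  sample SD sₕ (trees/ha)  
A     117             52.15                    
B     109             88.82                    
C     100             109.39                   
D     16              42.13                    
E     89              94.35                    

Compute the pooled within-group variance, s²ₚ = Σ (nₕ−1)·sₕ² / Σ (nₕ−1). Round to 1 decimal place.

A: (117−1)·52.15² = 116·2719.6225 = 315476.21
B: (109−1)·88.82² = 108·7888.9924 = 852011.1792
C: (100−1)·109.39² = 99·11966.1721 = 1184651.0379
D: (16−1)·42.13² = 15·1774.9369 = 26624.0535
E: (89−1)·94.35² = 88·8901.9225 = 783369.18
Numerator = 3162131.6606; denominator = Σ(nₕ−1) = 426.
s²ₚ = 3162131.6606/426 = 7422.844... → 7422.8.

7422.8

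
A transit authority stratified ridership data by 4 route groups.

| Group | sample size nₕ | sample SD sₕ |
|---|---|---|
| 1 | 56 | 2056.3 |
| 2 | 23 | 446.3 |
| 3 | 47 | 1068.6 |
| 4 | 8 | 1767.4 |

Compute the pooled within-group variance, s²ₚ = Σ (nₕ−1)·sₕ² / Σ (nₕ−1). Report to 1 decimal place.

Degrees of freedom: 55 + 22 + 46 + 7 = 130.
Σ(nₕ−1)sₕ² = 55·4228369.69 + 22·199183.69 + 46·1141905.96 + 7·3123702.76 = 311335967.61.
s²ₚ = 311335967.61 / 130 = 2394892.059... → 2394892.1.

2394892.1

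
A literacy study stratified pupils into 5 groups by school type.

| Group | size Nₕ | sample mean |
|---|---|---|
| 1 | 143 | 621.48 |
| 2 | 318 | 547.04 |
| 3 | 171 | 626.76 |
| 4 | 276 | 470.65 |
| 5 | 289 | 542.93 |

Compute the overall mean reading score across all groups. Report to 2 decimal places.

N = 143 + 318 + 171 + 276 + 289 = 1197.
Weight each subgroup mean by Nₕ/N and sum.
Σ Nₕx̄ₕ = 143·621.48 + 318·547.04 + 171·626.76 + 276·470.65 + 289·542.93 = 88871.64 + 173958.72 + 107175.96 + 129899.4 + 156906.77 = 656812.49.
Divide by N: 656812.49 / 1197 = 548.7155... → 548.72.

548.72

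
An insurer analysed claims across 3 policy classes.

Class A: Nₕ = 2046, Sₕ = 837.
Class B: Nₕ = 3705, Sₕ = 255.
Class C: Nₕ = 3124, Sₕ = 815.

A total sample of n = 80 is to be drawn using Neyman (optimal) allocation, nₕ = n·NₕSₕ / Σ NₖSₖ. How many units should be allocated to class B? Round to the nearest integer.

15

A: NₕSₕ = 2046·837 = 1712502
B: NₕSₕ = 3705·255 = 944775
C: NₕSₕ = 3124·815 = 2546060
Σ NₕSₕ = 5203337.
n_B = 80·944775/5203337 = 14.526... → 15.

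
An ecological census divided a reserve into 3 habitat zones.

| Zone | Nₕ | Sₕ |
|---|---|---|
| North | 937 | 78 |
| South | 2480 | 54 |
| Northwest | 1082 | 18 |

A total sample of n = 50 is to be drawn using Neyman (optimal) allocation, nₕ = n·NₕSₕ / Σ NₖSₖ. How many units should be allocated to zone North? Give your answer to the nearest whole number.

North: NₕSₕ = 937·78 = 73086
South: NₕSₕ = 2480·54 = 133920
Northwest: NₕSₕ = 1082·18 = 19476
Σ NₕSₕ = 226482.
n_North = 50·73086/226482 = 16.135... → 16.

16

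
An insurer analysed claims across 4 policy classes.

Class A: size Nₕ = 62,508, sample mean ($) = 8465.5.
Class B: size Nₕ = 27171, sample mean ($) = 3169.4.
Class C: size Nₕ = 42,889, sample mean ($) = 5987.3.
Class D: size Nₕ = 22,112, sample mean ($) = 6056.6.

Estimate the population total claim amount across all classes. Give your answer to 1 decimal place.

Estimate total by summing Nₕ·x̄ₕ over strata.
62508·8465.5 + 27171·3169.4 + 42889·5987.3 + 22112·6056.6 = 529161474 + 86115767.4 + 256789309.7 + 133923539.2 = 1005990090.3.

1005990090.3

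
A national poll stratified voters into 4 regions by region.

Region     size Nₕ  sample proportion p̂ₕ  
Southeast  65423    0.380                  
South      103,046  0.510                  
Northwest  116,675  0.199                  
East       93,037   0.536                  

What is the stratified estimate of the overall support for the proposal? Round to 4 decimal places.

0.3980

N = 65423 + 103046 + 116675 + 93037 = 378181.
Overall proportion = Σ (Nₕ/N)·p̂ₕ.
Σ Nₕp̂ₕ = 24860.74 + 52553.46 + 23218.325 + 49867.832 = 150500.357.
150500.357 / 378181 = 0.397959... → 0.3980.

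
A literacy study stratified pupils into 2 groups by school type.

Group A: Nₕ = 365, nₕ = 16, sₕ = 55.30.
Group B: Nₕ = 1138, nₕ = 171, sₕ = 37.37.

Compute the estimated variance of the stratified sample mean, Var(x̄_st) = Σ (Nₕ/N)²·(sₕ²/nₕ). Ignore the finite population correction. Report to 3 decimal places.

15.954

N = 1503; Wₕ = Nₕ/N.
group A: (365/1503)²·55.30²/16 = 11.271924
group B: (1138/1503)²·37.37²/171 = 4.681841
Sum = 15.953765 → 15.954.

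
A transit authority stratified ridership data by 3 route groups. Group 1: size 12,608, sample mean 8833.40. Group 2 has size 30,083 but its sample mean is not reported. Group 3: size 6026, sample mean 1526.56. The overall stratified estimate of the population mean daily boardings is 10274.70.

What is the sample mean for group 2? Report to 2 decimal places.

N = 12608 + 30083 + 6026 = 48717.
Overall total = μ·N = 10274.70·48717 = 500552559.9.
Subtract the known strata: 12608·8833.40 + 6026·1526.56 = 120570557.76.
Remaining total for group 2: 500552559.9 − 120570557.76 = 379982002.14.
Divide by its size: 379982002.14 / 30083 = 12631.1206... → 12631.12.

12631.12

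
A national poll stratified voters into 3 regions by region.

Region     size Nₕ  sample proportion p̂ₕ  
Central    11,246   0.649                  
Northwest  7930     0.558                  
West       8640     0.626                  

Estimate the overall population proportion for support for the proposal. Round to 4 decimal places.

Wₕ = Nₕ/N with N = 27816: 0.4043, 0.2851, 0.3106.
p̂_st = 0.4043·0.649 + 0.2851·0.558 + 0.3106·0.626 ≈ 0.615913... → 0.6159.

0.6159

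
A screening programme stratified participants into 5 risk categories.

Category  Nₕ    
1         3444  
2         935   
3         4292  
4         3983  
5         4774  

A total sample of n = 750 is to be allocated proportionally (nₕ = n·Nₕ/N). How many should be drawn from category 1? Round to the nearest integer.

148

Share of category 1 = 3444/17428 = 0.19761.
Allocate 750 × 0.19761 = 148.210... → 148.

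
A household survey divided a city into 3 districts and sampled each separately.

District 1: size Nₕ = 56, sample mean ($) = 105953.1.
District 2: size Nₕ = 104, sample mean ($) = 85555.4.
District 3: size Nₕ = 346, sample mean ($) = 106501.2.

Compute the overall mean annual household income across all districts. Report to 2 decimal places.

x̄_st = (Σ Nₕx̄ₕ) / (Σ Nₕ) = (56·105953.1 + 104·85555.4 + 346·106501.2) / 506
= 51680550.4 / 506 = 102135.4751... → 102135.48.

102135.48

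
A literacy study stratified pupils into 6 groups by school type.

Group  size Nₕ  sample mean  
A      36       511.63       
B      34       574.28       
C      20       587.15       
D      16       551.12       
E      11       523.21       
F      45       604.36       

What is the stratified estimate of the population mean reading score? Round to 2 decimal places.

N = 162; weights Wₕ = Nₕ/N = (0.2222, 0.2099, 0.1235, 0.0988, 0.0679, 0.2778).
x̄_st = Σ Wₕ·x̄ₕ = 0.2222·511.63 + 0.2099·574.28 + 0.1235·587.15 + 0.0988·551.12 + 0.0679·523.21 + 0.2778·604.36 ≈ 564.5471...
→ 564.55.

564.55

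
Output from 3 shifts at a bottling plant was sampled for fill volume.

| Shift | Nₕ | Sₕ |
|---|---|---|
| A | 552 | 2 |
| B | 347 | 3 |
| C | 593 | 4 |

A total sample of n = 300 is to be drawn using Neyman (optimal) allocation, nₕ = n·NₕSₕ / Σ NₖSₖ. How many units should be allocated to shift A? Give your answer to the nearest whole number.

Σ NₕSₕ = 552·2 + 347·3 + 593·4 = 4517.
Share for A: 1104/4517 = 0.24441.
n_A = 300 × 0.24441 = 73.323... → 73.

73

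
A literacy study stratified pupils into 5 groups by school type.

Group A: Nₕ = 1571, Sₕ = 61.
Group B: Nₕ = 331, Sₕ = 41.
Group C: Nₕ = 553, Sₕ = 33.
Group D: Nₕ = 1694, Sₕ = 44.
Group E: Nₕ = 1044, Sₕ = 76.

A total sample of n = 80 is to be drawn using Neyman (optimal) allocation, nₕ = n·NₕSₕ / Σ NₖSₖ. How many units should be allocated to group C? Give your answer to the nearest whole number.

5

Σ NₕSₕ = 1571·61 + 331·41 + 553·33 + 1694·44 + 1044·76 = 281531.
Share for C: 18249/281531 = 0.06482.
n_C = 80 × 0.06482 = 5.186... → 5.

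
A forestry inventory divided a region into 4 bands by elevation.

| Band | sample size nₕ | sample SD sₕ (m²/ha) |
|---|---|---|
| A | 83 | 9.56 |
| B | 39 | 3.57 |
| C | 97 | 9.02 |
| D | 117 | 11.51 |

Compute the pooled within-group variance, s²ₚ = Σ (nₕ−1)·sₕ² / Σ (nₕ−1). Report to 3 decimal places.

A: (83−1)·9.56² = 82·91.3936 = 7494.2752
B: (39−1)·3.57² = 38·12.7449 = 484.3062
C: (97−1)·9.02² = 96·81.3604 = 7810.5984
D: (117−1)·11.51² = 116·132.4801 = 15367.6916
Numerator = 31156.8714; denominator = Σ(nₕ−1) = 332.
s²ₚ = 31156.8714/332 = 93.84600... → 93.846.

93.846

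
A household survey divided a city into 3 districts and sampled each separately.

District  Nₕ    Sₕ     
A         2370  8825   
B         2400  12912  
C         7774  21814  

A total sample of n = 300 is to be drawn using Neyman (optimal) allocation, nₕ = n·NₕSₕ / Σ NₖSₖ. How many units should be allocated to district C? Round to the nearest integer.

230

Σ NₕSₕ = 2370·8825 + 2400·12912 + 7774·21814 = 221486086.
Share for C: 169582036/221486086 = 0.76566.
n_C = 300 × 0.76566 = 229.697... → 230.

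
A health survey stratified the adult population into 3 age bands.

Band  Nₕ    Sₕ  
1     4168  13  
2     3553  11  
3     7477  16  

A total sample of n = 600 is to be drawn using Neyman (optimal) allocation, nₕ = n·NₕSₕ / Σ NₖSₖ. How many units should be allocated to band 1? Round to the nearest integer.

Σ NₕSₕ = 4168·13 + 3553·11 + 7477·16 = 212899.
Share for 1: 54184/212899 = 0.25451.
n_1 = 600 × 0.25451 = 152.703... → 153.

153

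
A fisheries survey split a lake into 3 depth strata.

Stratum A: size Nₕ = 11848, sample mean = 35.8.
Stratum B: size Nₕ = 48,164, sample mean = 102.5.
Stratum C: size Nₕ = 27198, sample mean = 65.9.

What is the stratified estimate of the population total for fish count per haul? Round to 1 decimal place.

7153316.6

A: 11848·35.8 = 424158.4
B: 48164·102.5 = 4936810
C: 27198·65.9 = 1792348.2
τ̂ = Σ Nₕx̄ₕ = 7153316.6.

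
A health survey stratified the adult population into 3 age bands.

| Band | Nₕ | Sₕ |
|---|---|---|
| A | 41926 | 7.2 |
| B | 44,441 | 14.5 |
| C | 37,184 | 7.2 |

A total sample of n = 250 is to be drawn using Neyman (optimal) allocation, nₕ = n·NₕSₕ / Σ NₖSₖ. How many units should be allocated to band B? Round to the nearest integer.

133

Σ NₕSₕ = 41926·7.2 + 44441·14.5 + 37184·7.2 = 1213986.5.
Share for B: 644394.5/1213986.5 = 0.53081.
n_B = 250 × 0.53081 = 132.702... → 133.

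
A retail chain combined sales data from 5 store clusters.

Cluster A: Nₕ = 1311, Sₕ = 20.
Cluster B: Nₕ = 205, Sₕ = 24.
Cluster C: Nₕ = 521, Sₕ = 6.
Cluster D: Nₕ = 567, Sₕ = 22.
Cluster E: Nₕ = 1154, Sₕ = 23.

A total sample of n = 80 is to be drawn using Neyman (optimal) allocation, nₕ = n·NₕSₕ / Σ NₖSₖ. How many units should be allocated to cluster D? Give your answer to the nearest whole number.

Σ NₕSₕ = 1311·20 + 205·24 + 521·6 + 567·22 + 1154·23 = 73282.
Share for D: 12474/73282 = 0.17022.
n_D = 80 × 0.17022 = 13.618... → 14.

14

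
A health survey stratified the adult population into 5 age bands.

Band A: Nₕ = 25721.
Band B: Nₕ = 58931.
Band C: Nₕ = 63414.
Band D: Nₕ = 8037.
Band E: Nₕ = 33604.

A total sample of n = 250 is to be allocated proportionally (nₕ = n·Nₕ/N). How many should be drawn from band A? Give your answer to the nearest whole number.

34

Share of band A = 25721/189707 = 0.13558.
Allocate 250 × 0.13558 = 33.896... → 34.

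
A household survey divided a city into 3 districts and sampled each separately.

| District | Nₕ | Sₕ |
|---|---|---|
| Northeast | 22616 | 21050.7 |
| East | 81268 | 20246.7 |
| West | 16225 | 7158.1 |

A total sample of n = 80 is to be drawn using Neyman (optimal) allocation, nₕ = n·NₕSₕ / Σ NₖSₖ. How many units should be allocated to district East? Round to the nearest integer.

59

Σ NₕSₕ = 22616·21050.7 + 81268·20246.7 + 16225·7158.1 = 2237631619.3.
Share for East: 1645408815.6/2237631619.3 = 0.73533.
n_East = 80 × 0.73533 = 58.827... → 59.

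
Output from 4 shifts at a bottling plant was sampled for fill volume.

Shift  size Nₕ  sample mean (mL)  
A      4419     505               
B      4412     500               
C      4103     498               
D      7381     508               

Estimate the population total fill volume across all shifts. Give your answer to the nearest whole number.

Estimate total by summing Nₕ·x̄ₕ over strata.
4419·505 + 4412·500 + 4103·498 + 7381·508 = 2231595 + 2206000 + 2043294 + 3749548 = 10230437.

10230437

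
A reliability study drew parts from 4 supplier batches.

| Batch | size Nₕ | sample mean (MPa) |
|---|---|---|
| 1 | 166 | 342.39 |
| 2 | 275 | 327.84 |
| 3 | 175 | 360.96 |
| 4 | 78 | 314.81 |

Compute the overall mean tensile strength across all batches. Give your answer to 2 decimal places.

N = 166 + 275 + 175 + 78 = 694.
Weight each subgroup mean by Nₕ/N and sum.
Σ Nₕx̄ₕ = 166·342.39 + 275·327.84 + 175·360.96 + 78·314.81 = 56836.74 + 90156 + 63168 + 24555.18 = 234715.92.
Divide by N: 234715.92 / 694 = 338.2074... → 338.21.

338.21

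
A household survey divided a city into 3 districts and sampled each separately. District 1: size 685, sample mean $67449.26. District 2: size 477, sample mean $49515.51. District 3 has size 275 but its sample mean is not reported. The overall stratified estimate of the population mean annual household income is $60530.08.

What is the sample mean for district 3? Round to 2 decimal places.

Σ Nₕx̄ₕ = N·μ, so 275·x̄_3 = 1437·60530.08 − (685·67449.26 + 477·49515.51).
= 86981724.96 − 69821641.37 = 17160083.59.
x̄_3 = 17160083.59 / 275 = 62400.3040... → 62400.30.

62400.30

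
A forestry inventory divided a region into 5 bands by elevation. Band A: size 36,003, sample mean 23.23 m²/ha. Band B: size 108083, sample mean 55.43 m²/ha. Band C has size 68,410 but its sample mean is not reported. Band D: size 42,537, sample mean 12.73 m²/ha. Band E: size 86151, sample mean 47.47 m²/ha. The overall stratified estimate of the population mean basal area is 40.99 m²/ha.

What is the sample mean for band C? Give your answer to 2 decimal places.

N = 36003 + 108083 + 68410 + 42537 + 86151 = 341184.
Overall total = μ·N = 40.99·341184 = 13985132.16.
Subtract the known strata: 36003·23.23 + 108083·55.43 + 42537·12.73 + 86151·47.47 = 11458474.36.
Remaining total for band C: 13985132.16 − 11458474.36 = 2526657.8.
Divide by its size: 2526657.8 / 68410 = 36.9340... → 36.93.

36.93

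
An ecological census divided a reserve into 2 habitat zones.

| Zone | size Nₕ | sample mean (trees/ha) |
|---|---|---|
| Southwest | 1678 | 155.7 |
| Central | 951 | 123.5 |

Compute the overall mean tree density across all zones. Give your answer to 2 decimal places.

144.05

N = 2629; weights Wₕ = Nₕ/N = (0.6383, 0.3617).
x̄_st = Σ Wₕ·x̄ₕ = 0.6383·155.7 + 0.3617·123.5 ≈ 144.0521...
→ 144.05.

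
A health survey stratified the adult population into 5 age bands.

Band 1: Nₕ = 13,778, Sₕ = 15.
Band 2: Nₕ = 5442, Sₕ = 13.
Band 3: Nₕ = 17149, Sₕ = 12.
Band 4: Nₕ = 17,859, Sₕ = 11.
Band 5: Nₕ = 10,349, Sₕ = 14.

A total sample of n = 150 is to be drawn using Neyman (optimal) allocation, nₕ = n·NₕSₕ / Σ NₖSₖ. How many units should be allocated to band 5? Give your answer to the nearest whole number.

26

1: NₕSₕ = 13778·15 = 206670
2: NₕSₕ = 5442·13 = 70746
3: NₕSₕ = 17149·12 = 205788
4: NₕSₕ = 17859·11 = 196449
5: NₕSₕ = 10349·14 = 144886
Σ NₕSₕ = 824539.
n_5 = 150·144886/824539 = 26.358... → 26.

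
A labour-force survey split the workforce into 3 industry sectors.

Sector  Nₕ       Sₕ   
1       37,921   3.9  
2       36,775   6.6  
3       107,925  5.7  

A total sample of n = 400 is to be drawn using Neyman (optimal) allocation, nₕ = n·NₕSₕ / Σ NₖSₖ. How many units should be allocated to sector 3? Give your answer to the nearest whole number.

Σ NₕSₕ = 37921·3.9 + 36775·6.6 + 107925·5.7 = 1005779.4.
Share for 3: 615172.5/1005779.4 = 0.61164.
n_3 = 400 × 0.61164 = 244.655... → 245.

245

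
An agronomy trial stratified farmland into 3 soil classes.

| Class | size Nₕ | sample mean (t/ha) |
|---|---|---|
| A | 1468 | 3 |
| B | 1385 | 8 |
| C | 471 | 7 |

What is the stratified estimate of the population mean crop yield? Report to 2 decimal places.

5.65

N = 3324; weights Wₕ = Nₕ/N = (0.4416, 0.4167, 0.1417).
x̄_st = Σ Wₕ·x̄ₕ = 0.4416·3 + 0.4167·8 + 0.1417·7 ≈ 5.6501...
→ 5.65.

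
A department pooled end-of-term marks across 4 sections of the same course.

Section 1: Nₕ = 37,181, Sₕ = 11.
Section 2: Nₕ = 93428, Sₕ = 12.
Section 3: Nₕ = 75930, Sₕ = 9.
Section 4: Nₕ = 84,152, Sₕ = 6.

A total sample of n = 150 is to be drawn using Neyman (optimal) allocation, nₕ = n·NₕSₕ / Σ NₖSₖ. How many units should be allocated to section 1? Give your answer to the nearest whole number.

23

Σ NₕSₕ = 37181·11 + 93428·12 + 75930·9 + 84152·6 = 2718409.
Share for 1: 408991/2718409 = 0.15045.
n_1 = 150 × 0.15045 = 22.568... → 23.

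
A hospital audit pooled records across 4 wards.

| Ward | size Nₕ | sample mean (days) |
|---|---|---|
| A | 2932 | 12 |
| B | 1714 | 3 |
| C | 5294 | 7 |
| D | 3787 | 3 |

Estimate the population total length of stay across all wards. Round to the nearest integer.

88745

Population total = Σ Nₕ·x̄ₕ (each stratum's size times its mean).
2932·12 + 1714·3 + 5294·7 + 3787·3 = 35184 + 5142 + 37058 + 11361 = 88745.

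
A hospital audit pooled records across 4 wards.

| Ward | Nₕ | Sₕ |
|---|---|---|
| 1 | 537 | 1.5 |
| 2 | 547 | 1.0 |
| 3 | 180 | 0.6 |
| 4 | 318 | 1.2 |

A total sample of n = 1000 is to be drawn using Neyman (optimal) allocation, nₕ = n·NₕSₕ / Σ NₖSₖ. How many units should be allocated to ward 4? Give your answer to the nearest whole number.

207

1: NₕSₕ = 537·1.5 = 805.5
2: NₕSₕ = 547·1.0 = 547
3: NₕSₕ = 180·0.6 = 108
4: NₕSₕ = 318·1.2 = 381.6
Σ NₕSₕ = 1842.1.
n_4 = 1000·381.6/1842.1 = 207.155... → 207.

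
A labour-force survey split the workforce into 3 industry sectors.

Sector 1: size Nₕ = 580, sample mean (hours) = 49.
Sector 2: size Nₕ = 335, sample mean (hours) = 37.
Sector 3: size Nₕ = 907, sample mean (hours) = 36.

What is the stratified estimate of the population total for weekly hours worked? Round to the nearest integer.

Population total = Σ Nₕ·x̄ₕ (each stratum's size times its mean).
580·49 + 335·37 + 907·36 = 28420 + 12395 + 32652 = 73467.

73467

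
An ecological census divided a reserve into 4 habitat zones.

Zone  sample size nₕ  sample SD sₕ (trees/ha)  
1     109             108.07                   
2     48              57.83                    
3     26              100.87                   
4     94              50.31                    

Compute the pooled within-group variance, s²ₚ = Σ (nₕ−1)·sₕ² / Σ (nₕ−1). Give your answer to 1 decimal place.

Degrees of freedom: 108 + 47 + 25 + 93 = 273.
Σ(nₕ−1)sₕ² = 108·11679.1249 + 47·3344.3089 + 25·10174.7569 + 93·2531.0961 = 1908288.8673.
s²ₚ = 1908288.8673 / 273 = 6990.069... → 6990.1.

6990.1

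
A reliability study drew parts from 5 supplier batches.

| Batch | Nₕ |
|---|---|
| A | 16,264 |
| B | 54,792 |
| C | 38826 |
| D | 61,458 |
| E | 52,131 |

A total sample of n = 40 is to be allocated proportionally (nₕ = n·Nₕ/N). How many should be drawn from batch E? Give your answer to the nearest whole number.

9

N = 16264 + 54792 + 38826 + 61458 + 52131 = 223471.
n_E = 40·52131/223471 = 9.331... → 9.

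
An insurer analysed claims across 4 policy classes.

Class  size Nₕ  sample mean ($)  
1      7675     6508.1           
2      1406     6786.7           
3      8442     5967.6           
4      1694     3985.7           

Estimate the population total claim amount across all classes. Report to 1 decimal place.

Estimate total by summing Nₕ·x̄ₕ over strata.
7675·6508.1 + 1406·6786.7 + 8442·5967.6 + 1694·3985.7 = 49949667.5 + 9542100.2 + 50378479.2 + 6751775.8 = 116622022.7.

116622022.7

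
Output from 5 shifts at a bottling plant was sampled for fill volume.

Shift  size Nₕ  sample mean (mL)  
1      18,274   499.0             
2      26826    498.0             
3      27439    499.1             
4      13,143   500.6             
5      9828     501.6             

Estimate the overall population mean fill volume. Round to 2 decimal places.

499.24

N = 95510; weights Wₕ = Nₕ/N = (0.1913, 0.2809, 0.2873, 0.1376, 0.1029).
x̄_st = Σ Wₕ·x̄ₕ = 0.1913·499.0 + 0.2809·498.0 + 0.2873·499.1 + 0.1376·500.6 + 0.1029·501.6 ≈ 499.2356...
→ 499.24.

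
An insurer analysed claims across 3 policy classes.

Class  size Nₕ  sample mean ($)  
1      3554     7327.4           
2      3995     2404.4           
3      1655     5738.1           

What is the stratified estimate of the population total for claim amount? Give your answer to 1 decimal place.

45143713.1

1: 3554·7327.4 = 26041579.6
2: 3995·2404.4 = 9605578
3: 1655·5738.1 = 9496555.5
τ̂ = Σ Nₕx̄ₕ = 45143713.1.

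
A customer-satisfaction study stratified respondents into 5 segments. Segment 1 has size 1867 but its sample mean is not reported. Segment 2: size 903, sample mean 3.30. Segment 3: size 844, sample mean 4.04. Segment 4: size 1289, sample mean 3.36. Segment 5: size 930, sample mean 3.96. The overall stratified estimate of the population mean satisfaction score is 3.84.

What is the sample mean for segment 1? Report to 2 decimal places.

4.28

N = 1867 + 903 + 844 + 1289 + 930 = 5833.
Overall total = μ·N = 3.84·5833 = 22398.72.
Subtract the known strata: 903·3.30 + 844·4.04 + 1289·3.36 + 930·3.96 = 14403.5.
Remaining total for segment 1: 22398.72 − 14403.5 = 7995.22.
Divide by its size: 7995.22 / 1867 = 4.2824... → 4.28.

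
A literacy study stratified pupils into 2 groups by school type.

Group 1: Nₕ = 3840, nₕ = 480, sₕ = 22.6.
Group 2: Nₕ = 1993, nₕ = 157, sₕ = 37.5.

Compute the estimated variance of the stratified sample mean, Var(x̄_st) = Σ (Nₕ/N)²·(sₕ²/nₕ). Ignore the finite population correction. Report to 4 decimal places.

1.5068

N = 5833. Term for each stratum: Wₕ²sₕ²/nₕ.
Var(x̄_st) = 0.4611627 + 1.0456673 = 1.5068300 → 1.5068.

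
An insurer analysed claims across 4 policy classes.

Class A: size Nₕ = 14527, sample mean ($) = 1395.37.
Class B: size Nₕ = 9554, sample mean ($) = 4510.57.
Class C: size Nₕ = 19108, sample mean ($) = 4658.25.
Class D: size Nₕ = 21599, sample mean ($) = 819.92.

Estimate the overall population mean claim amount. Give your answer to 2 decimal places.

2625.24

N = 64788; weights Wₕ = Nₕ/N = (0.2242, 0.1475, 0.2949, 0.3334).
x̄_st = Σ Wₕ·x̄ₕ = 0.2242·1395.37 + 0.1475·4510.57 + 0.2949·4658.25 + 0.3334·819.92 ≈ 2625.2364...
→ 2625.24.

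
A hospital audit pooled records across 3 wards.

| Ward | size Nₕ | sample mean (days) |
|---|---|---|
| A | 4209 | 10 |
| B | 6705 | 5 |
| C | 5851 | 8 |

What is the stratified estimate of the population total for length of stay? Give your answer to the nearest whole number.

Population total = Σ Nₕ·x̄ₕ (each stratum's size times its mean).
4209·10 + 6705·5 + 5851·8 = 42090 + 33525 + 46808 = 122423.

122423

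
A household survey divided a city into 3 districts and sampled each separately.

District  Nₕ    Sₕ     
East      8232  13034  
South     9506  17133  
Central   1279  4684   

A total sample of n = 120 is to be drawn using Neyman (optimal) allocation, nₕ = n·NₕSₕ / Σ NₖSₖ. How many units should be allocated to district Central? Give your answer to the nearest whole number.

3

Σ NₕSₕ = 8232·13034 + 9506·17133 + 1279·4684 = 276153022.
Share for Central: 5990836/276153022 = 0.02169.
n_Central = 120 × 0.02169 = 2.603... → 3.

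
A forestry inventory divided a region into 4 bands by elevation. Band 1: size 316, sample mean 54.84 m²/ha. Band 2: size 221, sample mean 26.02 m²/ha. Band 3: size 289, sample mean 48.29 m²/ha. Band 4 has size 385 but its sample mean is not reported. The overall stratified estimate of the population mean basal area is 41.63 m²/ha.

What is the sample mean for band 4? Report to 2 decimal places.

Σ Nₕx̄ₕ = N·μ, so 385·x̄_4 = 1211·41.63 − (316·54.84 + 221·26.02 + 289·48.29).
= 50413.93 − 37035.67 = 13378.26.
x̄_4 = 13378.26 / 385 = 34.7487... → 34.75.

34.75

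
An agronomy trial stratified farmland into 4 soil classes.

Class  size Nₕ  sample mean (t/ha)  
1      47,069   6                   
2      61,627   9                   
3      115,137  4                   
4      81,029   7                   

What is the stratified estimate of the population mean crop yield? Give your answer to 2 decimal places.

x̄_st = (Σ Nₕx̄ₕ) / (Σ Nₕ) = (47069·6 + 61627·9 + 115137·4 + 81029·7) / 304862
= 1864808 / 304862 = 6.1169... → 6.12.

6.12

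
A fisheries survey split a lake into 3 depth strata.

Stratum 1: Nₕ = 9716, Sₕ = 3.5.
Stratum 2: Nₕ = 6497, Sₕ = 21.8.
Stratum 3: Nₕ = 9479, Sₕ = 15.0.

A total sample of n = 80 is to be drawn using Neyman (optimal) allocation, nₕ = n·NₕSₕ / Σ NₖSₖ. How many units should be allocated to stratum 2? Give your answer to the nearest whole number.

Σ NₕSₕ = 9716·3.5 + 6497·21.8 + 9479·15.0 = 317825.6.
Share for 2: 141634.6/317825.6 = 0.44564.
n_2 = 80 × 0.44564 = 35.651... → 36.

36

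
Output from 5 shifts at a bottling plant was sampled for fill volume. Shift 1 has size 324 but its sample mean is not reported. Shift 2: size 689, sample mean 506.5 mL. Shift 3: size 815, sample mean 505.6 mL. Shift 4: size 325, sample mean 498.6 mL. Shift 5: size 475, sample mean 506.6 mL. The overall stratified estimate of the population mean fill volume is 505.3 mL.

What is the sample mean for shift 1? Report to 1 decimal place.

506.8

N = 324 + 689 + 815 + 325 + 475 = 2628.
Overall total = μ·N = 505.3·2628 = 1327928.4.
Subtract the known strata: 689·506.5 + 815·505.6 + 325·498.6 + 475·506.6 = 1163722.5.
Remaining total for shift 1: 1327928.4 − 1163722.5 = 164205.9.
Divide by its size: 164205.9 / 324 = 506.808... → 506.8.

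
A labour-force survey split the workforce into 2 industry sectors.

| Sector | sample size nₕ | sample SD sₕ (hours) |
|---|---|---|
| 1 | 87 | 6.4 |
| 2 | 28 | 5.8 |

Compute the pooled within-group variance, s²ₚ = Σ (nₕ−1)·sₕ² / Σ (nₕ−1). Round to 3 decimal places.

39.211

Degrees of freedom: 86 + 27 = 113.
Σ(nₕ−1)sₕ² = 86·40.96 + 27·33.64 = 4430.84.
s²ₚ = 4430.84 / 113 = 39.21097... → 39.211.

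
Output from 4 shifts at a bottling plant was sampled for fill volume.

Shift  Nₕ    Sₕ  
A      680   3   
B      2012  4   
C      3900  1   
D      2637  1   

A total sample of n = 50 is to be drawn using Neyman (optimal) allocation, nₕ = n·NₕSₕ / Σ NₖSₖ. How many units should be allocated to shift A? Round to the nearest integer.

A: NₕSₕ = 680·3 = 2040
B: NₕSₕ = 2012·4 = 8048
C: NₕSₕ = 3900·1 = 3900
D: NₕSₕ = 2637·1 = 2637
Σ NₕSₕ = 16625.
n_A = 50·2040/16625 = 6.135... → 6.

6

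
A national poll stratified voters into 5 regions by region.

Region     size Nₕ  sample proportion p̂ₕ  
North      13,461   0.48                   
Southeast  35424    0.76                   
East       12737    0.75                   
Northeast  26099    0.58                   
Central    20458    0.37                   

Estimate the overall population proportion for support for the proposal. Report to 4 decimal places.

0.6068

Wₕ = Nₕ/N with N = 108179: 0.1244, 0.3275, 0.1177, 0.2413, 0.1891.
p̂_st = 0.1244·0.48 + 0.3275·0.76 + 0.1177·0.75 + 0.2413·0.58 + 0.1891·0.37 ≈ 0.606801... → 0.6068.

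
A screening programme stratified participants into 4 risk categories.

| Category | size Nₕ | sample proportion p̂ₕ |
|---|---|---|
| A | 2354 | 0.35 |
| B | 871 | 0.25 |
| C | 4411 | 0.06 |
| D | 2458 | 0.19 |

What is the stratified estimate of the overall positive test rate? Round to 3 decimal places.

0.176

N = 2354 + 871 + 4411 + 2458 = 10094.
Overall proportion = Σ (Nₕ/N)·p̂ₕ.
Σ Nₕp̂ₕ = 823.9 + 217.75 + 264.66 + 467.02 = 1773.33.
1773.33 / 10094 = 0.17568... → 0.176.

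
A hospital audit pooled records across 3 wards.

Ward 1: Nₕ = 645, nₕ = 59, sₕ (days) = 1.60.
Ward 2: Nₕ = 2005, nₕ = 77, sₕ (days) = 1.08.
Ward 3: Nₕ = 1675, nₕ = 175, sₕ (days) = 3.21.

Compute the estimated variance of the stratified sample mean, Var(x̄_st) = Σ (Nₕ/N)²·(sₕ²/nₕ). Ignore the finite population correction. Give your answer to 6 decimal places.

N = 4325; Wₕ = Nₕ/N.
ward 1: (645/4325)²·1.60²/59 = 0.000965017
ward 2: (2005/4325)²·1.08²/77 = 0.003255467
ward 3: (1675/4325)²·3.21²/175 = 0.008831397
Sum = 0.013051882 → 0.013052.

0.013052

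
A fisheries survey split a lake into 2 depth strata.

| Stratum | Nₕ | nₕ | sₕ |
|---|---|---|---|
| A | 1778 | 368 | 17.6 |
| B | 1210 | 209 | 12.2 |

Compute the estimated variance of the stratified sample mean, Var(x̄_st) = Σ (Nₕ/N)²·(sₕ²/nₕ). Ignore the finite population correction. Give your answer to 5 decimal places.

0.41483

N = 2988. Term for each stratum: Wₕ²sₕ²/nₕ.
Var(x̄_st) = 0.29804363 + 0.11678389 = 0.41482752 → 0.41483.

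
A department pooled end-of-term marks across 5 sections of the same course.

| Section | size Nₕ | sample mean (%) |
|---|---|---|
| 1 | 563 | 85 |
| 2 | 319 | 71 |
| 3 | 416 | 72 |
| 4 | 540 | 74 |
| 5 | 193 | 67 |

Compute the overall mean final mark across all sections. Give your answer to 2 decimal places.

75.50

N = 2031; weights Wₕ = Nₕ/N = (0.2772, 0.1571, 0.2048, 0.2659, 0.0950).
x̄_st = Σ Wₕ·x̄ₕ = 0.2772·85 + 0.1571·71 + 0.2048·72 + 0.2659·74 + 0.0950·67 ≈ 75.5032...
→ 75.50.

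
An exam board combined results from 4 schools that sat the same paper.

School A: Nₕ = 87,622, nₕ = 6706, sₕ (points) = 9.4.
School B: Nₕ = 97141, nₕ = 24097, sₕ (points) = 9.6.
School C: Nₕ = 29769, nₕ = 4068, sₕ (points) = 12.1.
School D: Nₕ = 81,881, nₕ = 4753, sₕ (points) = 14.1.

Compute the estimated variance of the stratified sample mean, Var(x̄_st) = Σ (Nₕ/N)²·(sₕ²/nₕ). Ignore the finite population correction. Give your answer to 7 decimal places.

N = 296413; Wₕ = Nₕ/N.
school A: (87622/296413)²·9.4²/6706 = 0.0011513941
school B: (97141/296413)²·9.6²/24097 = 0.0004107619
school C: (29769/296413)²·12.1²/4068 = 0.0003630144
school D: (81881/296413)²·14.1²/4753 = 0.0031918479
Sum = 0.0051170182 → 0.0051170.

0.0051170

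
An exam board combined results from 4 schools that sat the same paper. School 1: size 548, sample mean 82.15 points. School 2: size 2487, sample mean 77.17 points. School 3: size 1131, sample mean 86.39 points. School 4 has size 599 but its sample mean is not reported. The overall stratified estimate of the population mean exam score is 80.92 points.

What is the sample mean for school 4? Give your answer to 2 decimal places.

Σ Nₕx̄ₕ = N·μ, so 599·x̄_4 = 4765·80.92 − (548·82.15 + 2487·77.17 + 1131·86.39).
= 385583.8 − 334647.08 = 50936.72.
x̄_4 = 50936.72 / 599 = 85.0363... → 85.04.

85.04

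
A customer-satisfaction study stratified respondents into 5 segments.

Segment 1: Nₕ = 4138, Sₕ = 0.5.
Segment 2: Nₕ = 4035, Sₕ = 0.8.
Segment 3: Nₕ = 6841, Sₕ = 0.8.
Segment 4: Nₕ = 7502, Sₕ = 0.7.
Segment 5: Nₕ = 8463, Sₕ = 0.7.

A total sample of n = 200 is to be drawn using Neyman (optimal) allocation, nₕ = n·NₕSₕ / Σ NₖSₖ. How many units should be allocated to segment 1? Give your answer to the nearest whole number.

19

Σ NₕSₕ = 4138·0.5 + 4035·0.8 + 6841·0.8 + 7502·0.7 + 8463·0.7 = 21945.3.
Share for 1: 2069/21945.3 = 0.09428.
n_1 = 200 × 0.09428 = 18.856... → 19.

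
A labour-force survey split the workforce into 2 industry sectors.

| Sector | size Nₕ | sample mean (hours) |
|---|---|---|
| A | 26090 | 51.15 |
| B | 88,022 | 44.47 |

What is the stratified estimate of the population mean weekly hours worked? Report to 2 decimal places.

N = 114112; weights Wₕ = Nₕ/N = (0.2286, 0.7714).
x̄_st = Σ Wₕ·x̄ₕ = 0.2286·51.15 + 0.7714·44.47 ≈ 45.9973...
→ 46.00.

46.00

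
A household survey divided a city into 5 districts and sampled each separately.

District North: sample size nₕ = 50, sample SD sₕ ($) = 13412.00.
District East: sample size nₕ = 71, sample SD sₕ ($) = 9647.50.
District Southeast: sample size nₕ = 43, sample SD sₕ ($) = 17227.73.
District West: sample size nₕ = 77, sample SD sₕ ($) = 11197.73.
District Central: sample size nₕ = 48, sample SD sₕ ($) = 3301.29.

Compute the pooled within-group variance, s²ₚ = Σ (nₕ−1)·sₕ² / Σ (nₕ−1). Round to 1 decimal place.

133227416.1

North: (50−1)·13412.00² = 49·179881744 = 8814205456
East: (71−1)·9647.50² = 70·93074256.25 = 6515197937.5
Southeast: (43−1)·17227.73² = 42·296794680.9529 = 12465376600.0218
West: (77−1)·11197.73² = 76·125389157.1529 = 9529575943.6204
Central: (48−1)·3301.29² = 47·10898515.6641 = 512230236.2127
Numerator = 37836586173.3549; denominator = Σ(nₕ−1) = 284.
s²ₚ = 37836586173.3549/284 = 133227416.103... → 133227416.1.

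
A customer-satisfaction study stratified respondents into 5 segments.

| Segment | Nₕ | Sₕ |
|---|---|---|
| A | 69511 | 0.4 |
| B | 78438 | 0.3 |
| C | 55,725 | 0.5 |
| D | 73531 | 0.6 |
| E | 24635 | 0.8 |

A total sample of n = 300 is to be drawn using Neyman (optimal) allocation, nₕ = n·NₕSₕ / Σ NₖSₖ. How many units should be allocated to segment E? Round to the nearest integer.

Σ NₕSₕ = 69511·0.4 + 78438·0.3 + 55725·0.5 + 73531·0.6 + 24635·0.8 = 143024.9.
Share for E: 19708/143024.9 = 0.13779.
n_E = 300 × 0.13779 = 41.338... → 41.

41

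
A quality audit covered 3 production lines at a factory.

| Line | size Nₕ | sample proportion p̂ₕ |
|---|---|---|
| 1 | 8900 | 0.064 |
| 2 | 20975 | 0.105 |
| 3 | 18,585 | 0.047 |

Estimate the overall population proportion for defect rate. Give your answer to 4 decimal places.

Wₕ = Nₕ/N with N = 48460: 0.1837, 0.4328, 0.3835.
p̂_st = 0.1837·0.064 + 0.4328·0.105 + 0.3835·0.047 ≈ 0.075226... → 0.0752.

0.0752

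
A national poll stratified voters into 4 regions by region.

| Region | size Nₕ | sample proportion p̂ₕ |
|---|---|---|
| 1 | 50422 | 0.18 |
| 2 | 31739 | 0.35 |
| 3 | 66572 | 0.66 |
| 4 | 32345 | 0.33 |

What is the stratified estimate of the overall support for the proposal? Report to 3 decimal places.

N = 50422 + 31739 + 66572 + 32345 = 181078.
Overall proportion = Σ (Nₕ/N)·p̂ₕ.
Σ Nₕp̂ₕ = 9075.96 + 11108.65 + 43937.52 + 10673.85 = 74795.98.
74795.98 / 181078 = 0.41306... → 0.413.

0.413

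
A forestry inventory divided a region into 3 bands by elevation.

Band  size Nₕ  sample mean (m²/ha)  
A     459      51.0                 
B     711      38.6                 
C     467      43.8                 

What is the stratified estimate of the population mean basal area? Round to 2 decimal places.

43.56

x̄_st = (Σ Nₕx̄ₕ) / (Σ Nₕ) = (459·51.0 + 711·38.6 + 467·43.8) / 1637
= 71308.2 / 1637 = 43.5603... → 43.56.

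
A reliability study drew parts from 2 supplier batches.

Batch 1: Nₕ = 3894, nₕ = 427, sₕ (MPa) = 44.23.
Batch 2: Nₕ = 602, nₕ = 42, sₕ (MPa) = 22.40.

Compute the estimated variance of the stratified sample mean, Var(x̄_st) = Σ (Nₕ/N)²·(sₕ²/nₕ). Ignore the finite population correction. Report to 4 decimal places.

N = 4496; Wₕ = Nₕ/N.
batch 1: (3894/4496)²·44.23²/427 = 3.4367290
batch 2: (602/4496)²·22.40²/42 = 0.2141840
Sum = 3.6509131 → 3.6509.

3.6509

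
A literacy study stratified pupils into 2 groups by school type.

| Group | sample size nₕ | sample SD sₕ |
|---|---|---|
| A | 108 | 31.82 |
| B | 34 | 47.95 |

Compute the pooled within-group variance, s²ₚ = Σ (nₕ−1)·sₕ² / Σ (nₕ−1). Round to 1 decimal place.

Degrees of freedom: 107 + 33 = 140.
Σ(nₕ−1)sₕ² = 107·1012.5124 + 33·2299.2025 = 184212.5093.
s²ₚ = 184212.5093 / 140 = 1315.804... → 1315.8.

1315.8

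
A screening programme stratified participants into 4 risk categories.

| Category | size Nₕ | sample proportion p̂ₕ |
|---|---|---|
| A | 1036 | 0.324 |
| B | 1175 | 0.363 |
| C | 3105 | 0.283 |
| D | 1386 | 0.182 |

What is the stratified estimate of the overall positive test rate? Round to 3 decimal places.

0.282

Wₕ = Nₕ/N with N = 6702: 0.1546, 0.1753, 0.4633, 0.2068.
p̂_st = 0.1546·0.324 + 0.1753·0.363 + 0.4633·0.283 + 0.2068·0.182 ≈ 0.28248... → 0.282.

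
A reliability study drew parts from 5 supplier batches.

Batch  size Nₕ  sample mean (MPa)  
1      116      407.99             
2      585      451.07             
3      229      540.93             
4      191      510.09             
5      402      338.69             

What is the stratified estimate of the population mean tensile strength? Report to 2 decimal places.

439.04

N = 116 + 585 + 229 + 191 + 402 = 1523.
The stratified mean weights each stratum mean by its population share Nₕ/N.
Σ Nₕx̄ₕ = 116·407.99 + 585·451.07 + 229·540.93 + 191·510.09 + 402·338.69 = 47326.84 + 263875.95 + 123872.97 + 97427.19 + 136153.38 = 668656.33.
Divide by N: 668656.33 / 1523 = 439.0390... → 439.04.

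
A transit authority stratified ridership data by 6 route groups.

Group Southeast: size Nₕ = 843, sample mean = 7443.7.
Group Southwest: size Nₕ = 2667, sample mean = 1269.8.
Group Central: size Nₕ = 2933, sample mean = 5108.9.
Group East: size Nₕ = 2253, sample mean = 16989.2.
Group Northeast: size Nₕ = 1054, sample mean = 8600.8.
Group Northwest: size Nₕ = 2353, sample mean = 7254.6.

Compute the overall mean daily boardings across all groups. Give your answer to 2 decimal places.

7358.34

N = 843 + 2667 + 2933 + 2253 + 1054 + 2353 = 12103.
Weight each subgroup mean by Nₕ/N and sum.
Σ Nₕx̄ₕ = 843·7443.7 + 2667·1269.8 + 2933·5108.9 + 2253·16989.2 + 1054·8600.8 + 2353·7254.6 = 6275039.1 + 3386556.6 + 14984403.7 + 38276667.6 + 9065243.2 + 17070073.8 = 89057984.
Divide by N: 89057984 / 12103 = 7358.3396... → 7358.34.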